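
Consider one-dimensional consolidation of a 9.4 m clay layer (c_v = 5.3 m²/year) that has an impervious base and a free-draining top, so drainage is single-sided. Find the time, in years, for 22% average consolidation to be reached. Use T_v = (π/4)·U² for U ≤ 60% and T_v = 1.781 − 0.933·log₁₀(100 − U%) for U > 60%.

Drainage path length: H_d = H = 9.4 m (single drainage).
U ≤ 60%: T_v = (π/4)·U² = (π/4)×0.22² = 0.038013.
t = T_v·H_d²/c_v = 0.038013×9.4²/5.3 = 0.6337 years.

t ≈ 0.634 years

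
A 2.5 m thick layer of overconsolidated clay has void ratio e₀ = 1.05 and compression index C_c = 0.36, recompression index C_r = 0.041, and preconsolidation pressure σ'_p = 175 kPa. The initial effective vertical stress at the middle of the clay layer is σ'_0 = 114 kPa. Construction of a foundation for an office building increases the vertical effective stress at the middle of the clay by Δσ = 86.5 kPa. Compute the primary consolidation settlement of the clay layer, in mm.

Final effective stress: σ'_f = 114 + 86.5 = 200.5 kPa.
σ'_f = 200.5 > σ'_p = 175 kPa, so the stress path crosses the preconsolidation pressure — recompression up to σ'_p, then virgin compression beyond:
S_c = H/(1+e₀)·[C_r·log₁₀(σ'_p/σ'_0) + C_c·log₁₀(σ'_f/σ'_p)]
    = 2.5/2.05 × [0.041×log₁₀(175/114) + 0.36×log₁₀(200.5/175)]
    = 1.2195 × [0.0076315 + 0.021267] = 0.03524 m

S_c ≈ 35.2 mm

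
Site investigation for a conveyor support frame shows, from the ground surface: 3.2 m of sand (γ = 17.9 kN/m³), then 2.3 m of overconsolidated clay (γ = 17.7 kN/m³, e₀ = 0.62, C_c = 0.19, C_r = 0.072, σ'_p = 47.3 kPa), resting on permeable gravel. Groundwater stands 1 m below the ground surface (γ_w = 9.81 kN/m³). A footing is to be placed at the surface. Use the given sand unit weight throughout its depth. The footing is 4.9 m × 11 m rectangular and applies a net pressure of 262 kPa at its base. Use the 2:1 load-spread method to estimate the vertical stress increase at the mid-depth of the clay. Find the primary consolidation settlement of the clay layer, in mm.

S_c ≈ 133 mm

Mid-depth of clay below the ground surface: z = 3.2 + 2.3/2 = 4.35 m.
Total vertical stress at mid-clay: σ_v = 17.9×3.2 + 17.7×1.15 = 77.635 kPa.
Pore pressure: u = 9.81×(4.35 − 1) = 32.864 kPa.
Initial effective stress: σ'_0 = σ_v − u = 77.635 − 32.864 = 44.771 kPa.
Stress increase at mid-clay by the 2:1 spreading method:
Δσ = qBL/((B+z)(L+z)) = 262×4.9×11/((4.9+4.35)(11+4.35)) = 99.458 kPa
Final effective stress: σ'_f = 44.771 + 99.458 = 144.23 kPa.
σ'_f = 144.23 > σ'_p = 47.3 kPa, so the stress path crosses the preconsolidation pressure — recompression up to σ'_p, then virgin compression beyond:
S_c = H/(1+e₀)·[C_r·log₁₀(σ'_p/σ'_0) + C_c·log₁₀(σ'_f/σ'_p)]
    = 2.3/1.62 × [0.072×log₁₀(47.3/44.771) + 0.19×log₁₀(144.23/47.3)]
    = 1.4198 × [0.0017182 + 0.091997] = 0.1331 m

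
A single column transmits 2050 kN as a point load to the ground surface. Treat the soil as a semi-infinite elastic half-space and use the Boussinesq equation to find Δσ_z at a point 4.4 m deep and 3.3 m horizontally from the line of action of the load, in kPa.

Boussinesq vertical stress below a point load on an elastic half-space:
Δσ_z = 3P/(2πz²) · [1 + (r/z)²]^(−5/2)
r/z = 3.3/4.4 = 0.75; [1+(r/z)²]^(−5/2) = 0.32768.
Δσ_z = 3×2050/(2π×4.4²) × 0.32768 = 50.558 × 0.32768 = 16.57 kPa

Δσ_z ≈ 16.6 kPa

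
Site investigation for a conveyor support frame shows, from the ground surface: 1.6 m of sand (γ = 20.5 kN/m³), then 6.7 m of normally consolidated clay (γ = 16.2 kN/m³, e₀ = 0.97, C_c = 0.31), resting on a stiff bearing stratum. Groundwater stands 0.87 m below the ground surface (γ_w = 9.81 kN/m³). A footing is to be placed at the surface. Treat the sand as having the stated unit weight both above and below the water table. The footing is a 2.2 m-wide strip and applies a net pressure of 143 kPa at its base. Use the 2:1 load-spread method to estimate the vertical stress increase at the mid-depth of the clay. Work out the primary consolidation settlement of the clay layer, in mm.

Mid-depth of clay below the ground surface: z = 1.6 + 6.7/2 = 4.95 m.
Total vertical stress at mid-clay: σ_v = 20.5×1.6 + 16.2×3.35 = 87.07 kPa.
Pore pressure: u = 9.81×(4.95 − 0.87) = 40.025 kPa.
Initial effective stress: σ'_0 = σ_v − u = 87.07 − 40.025 = 47.045 kPa.
Stress increase at mid-clay by the 2:1 spreading method:
Δσ = qB/(B+z) = 143×2.2/(2.2+4.95) = 44 kPa
Final effective stress: σ'_f = σ'_0 + Δσ = 47.045 + 44 = 91.045 kPa.
Normally consolidated clay, so the full stress increment lies on the virgin compression line:
S_c = C_c·H/(1+e₀)·log₁₀(σ'_f/σ'_0) = 0.31×6.7/(1+0.97)×log₁₀(91.045/47.045)
    = 1.0543 × 0.28674 = 0.3023 m

S_c ≈ 302 mm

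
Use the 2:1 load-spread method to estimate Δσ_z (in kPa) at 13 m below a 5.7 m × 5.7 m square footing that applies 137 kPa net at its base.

Δσ_z ≈ 12.7 kPa

By the 2:1 method the load spreads at 1 horizontal : 2 vertical, so at depth z the loaded area has grown by z in each plan dimension:
Δσ = qBL/((B+z)(L+z)) = 137×5.7×5.7/((5.7+13)(5.7+13)) = 12.729 kPa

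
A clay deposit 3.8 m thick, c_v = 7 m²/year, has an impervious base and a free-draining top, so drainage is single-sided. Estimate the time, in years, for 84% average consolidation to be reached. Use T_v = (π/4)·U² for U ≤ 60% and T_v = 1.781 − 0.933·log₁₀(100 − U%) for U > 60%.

t ≈ 1.36 years

Drainage path length: H_d = H = 3.8 m (single drainage).
U > 60%: T_v = 1.781 − 0.933·log₁₀(100 − 84) = 0.65756.
t = T_v·H_d²/c_v = 0.65756×3.8²/7 = 1.356 years.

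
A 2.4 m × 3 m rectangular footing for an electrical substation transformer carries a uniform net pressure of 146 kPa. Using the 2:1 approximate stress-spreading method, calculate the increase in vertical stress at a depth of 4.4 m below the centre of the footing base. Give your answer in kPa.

By the 2:1 method the load spreads at 1 horizontal : 2 vertical, so at depth z the loaded area has grown by z in each plan dimension:
Δσ = qBL/((B+z)(L+z)) = 146×2.4×3/((2.4+4.4)(3+4.4)) = 20.89 kPa

Δσ_z ≈ 20.9 kPa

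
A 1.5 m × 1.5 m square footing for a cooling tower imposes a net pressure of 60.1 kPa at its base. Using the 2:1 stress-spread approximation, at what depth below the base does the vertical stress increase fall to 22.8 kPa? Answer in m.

2:1 spreading — at depth z the loaded area has grown by z in each plan dimension:
qB²/(B+z)² = Δσ_z ⇒ z = B(√(q/Δσ_z) − 1) = 1.5×(√(60.1/22.8) − 1) = 0.9353 m

z ≈ 0.935 m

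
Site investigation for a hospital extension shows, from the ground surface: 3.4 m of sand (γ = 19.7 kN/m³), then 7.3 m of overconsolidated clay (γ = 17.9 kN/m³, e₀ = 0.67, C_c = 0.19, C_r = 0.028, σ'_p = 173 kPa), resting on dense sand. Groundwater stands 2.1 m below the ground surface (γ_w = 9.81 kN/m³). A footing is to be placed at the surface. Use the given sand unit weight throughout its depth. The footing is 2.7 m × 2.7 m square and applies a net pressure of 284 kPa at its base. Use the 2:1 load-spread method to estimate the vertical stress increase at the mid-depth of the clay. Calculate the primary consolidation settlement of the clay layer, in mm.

S_c ≈ 12.3 mm

Mid-depth of clay below the ground surface: z = 3.4 + 7.3/2 = 7.05 m.
Total vertical stress at mid-clay: σ_v = 19.7×3.4 + 17.9×3.65 = 132.31 kPa.
Pore pressure: u = 9.81×(7.05 − 2.1) = 48.56 kPa.
Initial effective stress: σ'_0 = σ_v − u = 132.31 − 48.56 = 83.75 kPa.
Stress increase at mid-clay by the 2:1 spreading method:
Δσ = qBL/((B+z)(L+z)) = 284×2.7×2.7/((2.7+7.05)(2.7+7.05)) = 21.779 kPa
Final effective stress: σ'_f = 83.75 + 21.779 = 105.53 kPa.
σ'_f = 105.53 ≤ σ'_p = 173 kPa, so the clay remains overconsolidated and only the recompression index applies:
S_c = C_r·H/(1+e₀)·log₁₀(σ'_f/σ'_0) = 0.028×7.3/1.67×log₁₀(105.53/83.75)
    = 0.1224 × 0.10039 = 0.01229 m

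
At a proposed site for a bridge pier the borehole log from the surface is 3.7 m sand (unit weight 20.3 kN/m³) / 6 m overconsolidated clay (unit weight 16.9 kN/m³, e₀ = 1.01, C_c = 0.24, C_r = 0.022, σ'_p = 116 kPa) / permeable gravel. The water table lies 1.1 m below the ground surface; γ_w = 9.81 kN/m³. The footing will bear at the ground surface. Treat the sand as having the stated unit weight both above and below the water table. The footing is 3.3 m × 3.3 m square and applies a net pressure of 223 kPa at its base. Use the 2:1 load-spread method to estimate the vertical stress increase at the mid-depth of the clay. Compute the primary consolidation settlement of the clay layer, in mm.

Mid-depth of clay below the ground surface: z = 3.7 + 6/2 = 6.7 m.
Total vertical stress at mid-clay: σ_v = 20.3×3.7 + 16.9×3 = 125.81 kPa.
Pore pressure: u = 9.81×(6.7 − 1.1) = 54.936 kPa.
Initial effective stress: σ'_0 = σ_v − u = 125.81 − 54.936 = 70.874 kPa.
Stress increase at mid-clay by the 2:1 spreading method:
Δσ = qBL/((B+z)(L+z)) = 223×3.3×3.3/((3.3+6.7)(3.3+6.7)) = 24.285 kPa
Final effective stress: σ'_f = 70.874 + 24.285 = 95.159 kPa.
σ'_f = 95.159 ≤ σ'_p = 116 kPa, so the clay remains overconsolidated and only the recompression index applies:
S_c = C_r·H/(1+e₀)·log₁₀(σ'_f/σ'_0) = 0.022×6/2.01×log₁₀(95.159/70.874)
    = 0.065672 × 0.12796 = 0.008403 m

S_c ≈ 8.4 mm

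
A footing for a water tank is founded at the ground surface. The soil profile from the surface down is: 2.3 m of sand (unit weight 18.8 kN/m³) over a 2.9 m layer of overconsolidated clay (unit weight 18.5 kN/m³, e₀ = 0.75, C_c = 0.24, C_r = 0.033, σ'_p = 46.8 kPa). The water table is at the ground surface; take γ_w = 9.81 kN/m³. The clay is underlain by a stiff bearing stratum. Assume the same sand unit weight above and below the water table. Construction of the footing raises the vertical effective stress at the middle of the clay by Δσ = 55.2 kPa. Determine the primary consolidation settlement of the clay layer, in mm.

S_c ≈ 118 mm

Mid-depth of clay below the ground surface: z = 2.3 + 2.9/2 = 3.75 m.
Total vertical stress at mid-clay: σ_v = 18.8×2.3 + 18.5×1.45 = 70.065 kPa.
Pore pressure: u = 9.81×(3.75 − 0) = 36.788 kPa.
Initial effective stress: σ'_0 = σ_v − u = 70.065 − 36.788 = 33.277 kPa.
Final effective stress: σ'_f = 33.277 + 55.2 = 88.477 kPa.
σ'_f = 88.477 > σ'_p = 46.8 kPa, so the stress path crosses the preconsolidation pressure — recompression up to σ'_p, then virgin compression beyond:
S_c = H/(1+e₀)·[C_r·log₁₀(σ'_p/σ'_0) + C_c·log₁₀(σ'_f/σ'_p)]
    = 2.9/1.75 × [0.033×log₁₀(46.8/33.277) + 0.24×log₁₀(88.477/46.8)]
    = 1.6571 × [0.0048874 + 0.06638] = 0.1181 m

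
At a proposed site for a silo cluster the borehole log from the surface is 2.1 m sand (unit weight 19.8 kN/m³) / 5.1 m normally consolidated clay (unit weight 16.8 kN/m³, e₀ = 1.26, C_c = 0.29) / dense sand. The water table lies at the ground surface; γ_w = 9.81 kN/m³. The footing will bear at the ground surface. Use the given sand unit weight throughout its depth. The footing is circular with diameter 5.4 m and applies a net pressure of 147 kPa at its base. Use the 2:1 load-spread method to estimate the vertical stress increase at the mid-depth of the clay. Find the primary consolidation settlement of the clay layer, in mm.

S_c ≈ 210 mm

Mid-depth of clay below the ground surface: z = 2.1 + 5.1/2 = 4.65 m.
Total vertical stress at mid-clay: σ_v = 19.8×2.1 + 16.8×2.55 = 84.42 kPa.
Pore pressure: u = 9.81×(4.65 − 0) = 45.617 kPa.
Initial effective stress: σ'_0 = σ_v − u = 84.42 − 45.617 = 38.803 kPa.
Stress increase at mid-clay by the 2:1 spreading method:
Δσ ≈ qD²/(D+z)² = 147×5.4²/(5.4+4.65)² = 42.44 kPa
Final effective stress: σ'_f = σ'_0 + Δσ = 38.803 + 42.44 = 81.243 kPa.
Normally consolidated clay, so the full stress increment lies on the virgin compression line:
S_c = C_c·H/(1+e₀)·log₁₀(σ'_f/σ'_0) = 0.29×5.1/(1+1.26)×log₁₀(81.243/38.803)
    = 0.65442 × 0.32092 = 0.21 m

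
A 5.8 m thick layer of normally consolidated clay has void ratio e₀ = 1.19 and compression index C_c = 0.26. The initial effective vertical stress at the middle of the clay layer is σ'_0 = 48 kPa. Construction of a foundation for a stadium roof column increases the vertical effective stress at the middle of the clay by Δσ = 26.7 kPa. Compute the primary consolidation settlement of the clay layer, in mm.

S_c ≈ 132 mm

Final effective stress: σ'_f = σ'_0 + Δσ = 48 + 26.7 = 74.7 kPa.
Normally consolidated clay, so the full stress increment lies on the virgin compression line:
S_c = C_c·H/(1+e₀)·log₁₀(σ'_f/σ'_0) = 0.26×5.8/(1+1.19)×log₁₀(74.7/48)
    = 0.68858 × 0.19208 = 0.1323 m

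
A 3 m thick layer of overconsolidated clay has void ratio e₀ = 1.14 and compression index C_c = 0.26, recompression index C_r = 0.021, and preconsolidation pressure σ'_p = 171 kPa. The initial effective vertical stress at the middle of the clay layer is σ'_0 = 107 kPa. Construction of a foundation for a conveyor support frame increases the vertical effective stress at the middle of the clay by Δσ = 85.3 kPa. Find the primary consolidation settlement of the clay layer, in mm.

Final effective stress: σ'_f = 107 + 85.3 = 192.3 kPa.
σ'_f = 192.3 > σ'_p = 171 kPa, so the stress path crosses the preconsolidation pressure — recompression up to σ'_p, then virgin compression beyond:
S_c = H/(1+e₀)·[C_r·log₁₀(σ'_p/σ'_0) + C_c·log₁₀(σ'_f/σ'_p)]
    = 3/2.14 × [0.021×log₁₀(171/107) + 0.26×log₁₀(192.3/171)]
    = 1.4019 × [0.0042759 + 0.013256] = 0.02458 m

S_c ≈ 24.6 mm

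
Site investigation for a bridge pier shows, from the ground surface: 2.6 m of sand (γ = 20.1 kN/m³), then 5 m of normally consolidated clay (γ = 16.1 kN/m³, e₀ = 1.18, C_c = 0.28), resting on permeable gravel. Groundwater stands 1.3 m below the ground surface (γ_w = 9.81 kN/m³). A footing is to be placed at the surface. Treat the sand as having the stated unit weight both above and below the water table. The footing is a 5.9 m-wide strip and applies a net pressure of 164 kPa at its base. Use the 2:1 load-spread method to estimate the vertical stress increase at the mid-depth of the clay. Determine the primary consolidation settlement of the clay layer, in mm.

Mid-depth of clay below the ground surface: z = 2.6 + 5/2 = 5.1 m.
Total vertical stress at mid-clay: σ_v = 20.1×2.6 + 16.1×2.5 = 92.51 kPa.
Pore pressure: u = 9.81×(5.1 − 1.3) = 37.278 kPa.
Initial effective stress: σ'_0 = σ_v − u = 92.51 − 37.278 = 55.232 kPa.
Stress increase at mid-clay by the 2:1 spreading method:
Δσ = qB/(B+z) = 164×5.9/(5.9+5.1) = 87.964 kPa
Final effective stress: σ'_f = σ'_0 + Δσ = 55.232 + 87.964 = 143.2 kPa.
Normally consolidated clay, so the full stress increment lies on the virgin compression line:
S_c = C_c·H/(1+e₀)·log₁₀(σ'_f/σ'_0) = 0.28×5/(1+1.18)×log₁₀(143.2/55.232)
    = 0.6422 × 0.41375 = 0.2657 m

S_c ≈ 266 mm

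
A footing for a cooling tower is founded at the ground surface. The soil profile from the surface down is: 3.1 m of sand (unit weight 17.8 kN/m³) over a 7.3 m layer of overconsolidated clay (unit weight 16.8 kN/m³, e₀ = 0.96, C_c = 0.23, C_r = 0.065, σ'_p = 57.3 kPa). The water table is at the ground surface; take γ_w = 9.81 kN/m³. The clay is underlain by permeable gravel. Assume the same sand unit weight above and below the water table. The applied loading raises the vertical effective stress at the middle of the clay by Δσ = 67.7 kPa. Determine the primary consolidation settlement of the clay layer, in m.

Mid-depth of clay below the ground surface: z = 3.1 + 7.3/2 = 6.75 m.
Total vertical stress at mid-clay: σ_v = 17.8×3.1 + 16.8×3.65 = 116.5 kPa.
Pore pressure: u = 9.81×(6.75 − 0) = 66.218 kPa.
Initial effective stress: σ'_0 = σ_v − u = 116.5 − 66.218 = 50.282 kPa.
Final effective stress: σ'_f = 50.282 + 67.7 = 117.98 kPa.
σ'_f = 117.98 > σ'_p = 57.3 kPa, so the stress path crosses the preconsolidation pressure — recompression up to σ'_p, then virgin compression beyond:
S_c = H/(1+e₀)·[C_r·log₁₀(σ'_p/σ'_0) + C_c·log₁₀(σ'_f/σ'_p)]
    = 7.3/1.96 × [0.065×log₁₀(57.3/50.282) + 0.23×log₁₀(117.98/57.3)]
    = 3.7245 × [0.0036882 + 0.07214] = 0.2824 m

S_c ≈ 0.282 m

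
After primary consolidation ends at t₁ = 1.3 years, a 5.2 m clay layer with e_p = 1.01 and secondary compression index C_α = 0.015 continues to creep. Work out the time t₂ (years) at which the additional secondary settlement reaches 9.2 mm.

t₂ ≈ 2.24 years

S_s = C_α·H/(1+e_p)·log₁₀(t₂/t₁) ⇒ log₁₀(t₂/t₁) = S_s·(1+e_p)/(C_α·H).
log₁₀(t₂/t₁) = 0.0092 × (1+1.01) / (0.015×5.2) = 0.2371
t₂ = t₁ × 10^0.2371 = 1.3 × 1.726 = 2.244 years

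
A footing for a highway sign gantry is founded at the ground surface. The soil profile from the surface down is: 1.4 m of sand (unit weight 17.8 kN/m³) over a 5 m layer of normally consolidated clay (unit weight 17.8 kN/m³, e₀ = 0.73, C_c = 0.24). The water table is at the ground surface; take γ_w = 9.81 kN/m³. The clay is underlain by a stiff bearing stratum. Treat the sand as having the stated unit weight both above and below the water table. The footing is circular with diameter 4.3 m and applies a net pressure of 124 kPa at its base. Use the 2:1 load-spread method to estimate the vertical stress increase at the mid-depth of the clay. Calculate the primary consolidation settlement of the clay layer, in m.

S_c ≈ 0.223 m

Mid-depth of clay below the ground surface: z = 1.4 + 5/2 = 3.9 m.
Total vertical stress at mid-clay: σ_v = 17.8×1.4 + 17.8×2.5 = 69.42 kPa.
Pore pressure: u = 9.81×(3.9 − 0) = 38.259 kPa.
Initial effective stress: σ'_0 = σ_v − u = 69.42 − 38.259 = 31.161 kPa.
Stress increase at mid-clay by the 2:1 spreading method:
Δσ ≈ qD²/(D+z)² = 124×4.3²/(4.3+3.9)² = 34.098 kPa
Final effective stress: σ'_f = σ'_0 + Δσ = 31.161 + 34.098 = 65.259 kPa.
Normally consolidated clay, so the full stress increment lies on the virgin compression line:
S_c = C_c·H/(1+e₀)·log₁₀(σ'_f/σ'_0) = 0.24×5/(1+0.73)×log₁₀(65.259/31.161)
    = 0.69364 × 0.32103 = 0.2227 m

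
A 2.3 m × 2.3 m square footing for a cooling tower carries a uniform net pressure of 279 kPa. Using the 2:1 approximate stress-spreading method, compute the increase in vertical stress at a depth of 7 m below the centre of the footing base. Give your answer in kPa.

By the 2:1 method the load spreads at 1 horizontal : 2 vertical, so at depth z the loaded area has grown by z in each plan dimension:
Δσ = qBL/((B+z)(L+z)) = 279×2.3×2.3/((2.3+7)(2.3+7)) = 17.065 kPa

Δσ_z ≈ 17.1 kPa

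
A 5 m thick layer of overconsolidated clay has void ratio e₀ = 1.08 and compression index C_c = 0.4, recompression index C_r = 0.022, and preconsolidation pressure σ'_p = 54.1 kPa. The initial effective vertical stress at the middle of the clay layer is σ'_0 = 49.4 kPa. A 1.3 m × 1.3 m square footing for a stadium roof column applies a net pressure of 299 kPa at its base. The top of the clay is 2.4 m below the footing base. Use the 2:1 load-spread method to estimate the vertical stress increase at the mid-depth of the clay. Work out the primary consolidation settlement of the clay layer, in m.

Mid-depth of clay below the footing base: z = 2.4 + 5/2 = 4.9 m.
Stress increase at mid-clay by the 2:1 spreading method:
Δσ = qBL/((B+z)(L+z)) = 299×1.3×1.3/((1.3+4.9)(1.3+4.9)) = 13.145 kPa
Final effective stress: σ'_f = 49.4 + 13.145 = 62.545 kPa.
σ'_f = 62.545 > σ'_p = 54.1 kPa, so the stress path crosses the preconsolidation pressure — recompression up to σ'_p, then virgin compression beyond:
S_c = H/(1+e₀)·[C_r·log₁₀(σ'_p/σ'_0) + C_c·log₁₀(σ'_f/σ'_p)]
    = 5/2.08 × [0.022×log₁₀(54.1/49.4) + 0.4×log₁₀(62.545/54.1)]
    = 2.4038 × [0.00086835 + 0.025198] = 0.06266 m

S_c ≈ 0.0627 m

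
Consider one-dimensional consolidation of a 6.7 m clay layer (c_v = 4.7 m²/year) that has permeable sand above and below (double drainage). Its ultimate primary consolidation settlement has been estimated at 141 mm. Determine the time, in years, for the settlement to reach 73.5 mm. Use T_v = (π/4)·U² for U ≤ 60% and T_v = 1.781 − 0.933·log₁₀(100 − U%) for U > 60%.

t ≈ 0.51 years

Drainage path length: H_d = H/2 = 3.35 m (double drainage).
U = S(t)/S_ult = 73.5/141 = 0.5213.
U ≤ 60%: T_v = (π/4)·U² = (π/4)×0.52128² = 0.21342.
t = T_v·H_d²/c_v = 0.21342×3.35²/4.7 = 0.5096 years.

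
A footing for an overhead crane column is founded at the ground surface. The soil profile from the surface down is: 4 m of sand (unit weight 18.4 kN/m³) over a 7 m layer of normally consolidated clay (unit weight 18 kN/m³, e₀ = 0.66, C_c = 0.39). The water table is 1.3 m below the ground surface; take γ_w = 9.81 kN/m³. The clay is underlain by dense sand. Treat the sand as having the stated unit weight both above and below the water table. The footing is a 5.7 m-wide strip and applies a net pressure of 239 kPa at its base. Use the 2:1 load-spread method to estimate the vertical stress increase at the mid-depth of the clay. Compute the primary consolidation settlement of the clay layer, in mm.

S_c ≈ 614 mm

Mid-depth of clay below the ground surface: z = 4 + 7/2 = 7.5 m.
Total vertical stress at mid-clay: σ_v = 18.4×4 + 18×3.5 = 136.6 kPa.
Pore pressure: u = 9.81×(7.5 − 1.3) = 60.822 kPa.
Initial effective stress: σ'_0 = σ_v − u = 136.6 − 60.822 = 75.778 kPa.
Stress increase at mid-clay by the 2:1 spreading method:
Δσ = qB/(B+z) = 239×5.7/(5.7+7.5) = 103.2 kPa
Final effective stress: σ'_f = σ'_0 + Δσ = 75.778 + 103.2 = 178.98 kPa.
Normally consolidated clay, so the full stress increment lies on the virgin compression line:
S_c = C_c·H/(1+e₀)·log₁₀(σ'_f/σ'_0) = 0.39×7/(1+0.66)×log₁₀(178.98/75.778)
    = 1.6446 × 0.37326 = 0.6139 m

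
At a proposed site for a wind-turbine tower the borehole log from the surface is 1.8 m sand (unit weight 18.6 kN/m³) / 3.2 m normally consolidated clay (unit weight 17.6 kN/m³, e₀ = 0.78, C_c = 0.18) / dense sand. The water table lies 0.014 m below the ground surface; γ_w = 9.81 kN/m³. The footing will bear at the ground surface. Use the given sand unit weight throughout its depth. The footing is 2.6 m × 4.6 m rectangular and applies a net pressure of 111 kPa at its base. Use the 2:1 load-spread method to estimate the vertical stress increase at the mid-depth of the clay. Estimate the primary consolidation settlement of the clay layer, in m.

Mid-depth of clay below the ground surface: z = 1.8 + 3.2/2 = 3.4 m.
Total vertical stress at mid-clay: σ_v = 18.6×1.8 + 17.6×1.6 = 61.64 kPa.
Pore pressure: u = 9.81×(3.4 − 0.014) = 33.217 kPa.
Initial effective stress: σ'_0 = σ_v − u = 61.64 − 33.217 = 28.423 kPa.
Stress increase at mid-clay by the 2:1 spreading method:
Δσ = qBL/((B+z)(L+z)) = 111×2.6×4.6/((2.6+3.4)(4.6+3.4)) = 27.657 kPa
Final effective stress: σ'_f = σ'_0 + Δσ = 28.423 + 27.657 = 56.08 kPa.
Normally consolidated clay, so the full stress increment lies on the virgin compression line:
S_c = C_c·H/(1+e₀)·log₁₀(σ'_f/σ'_0) = 0.18×3.2/(1+0.78)×log₁₀(56.08/28.423)
    = 0.3236 × 0.29514 = 0.09551 m

S_c ≈ 0.0955 m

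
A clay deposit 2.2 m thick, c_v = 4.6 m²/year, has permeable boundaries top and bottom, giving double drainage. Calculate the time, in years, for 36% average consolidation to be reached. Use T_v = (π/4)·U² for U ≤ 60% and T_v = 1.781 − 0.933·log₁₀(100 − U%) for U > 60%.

t ≈ 0.0268 years

Drainage path length: H_d = H/2 = 1.1 m (double drainage).
U ≤ 60%: T_v = (π/4)·U² = (π/4)×0.36² = 0.10179.
t = T_v·H_d²/c_v = 0.10179×1.1²/4.6 = 0.02678 years.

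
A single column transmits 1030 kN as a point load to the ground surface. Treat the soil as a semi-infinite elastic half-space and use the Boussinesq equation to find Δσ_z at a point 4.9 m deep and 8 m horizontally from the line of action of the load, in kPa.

Δσ_z ≈ 0.796 kPa

Boussinesq vertical stress below a point load on an elastic half-space:
Δσ_z = 3P/(2πz²) · [1 + (r/z)²]^(−5/2)
r/z = 8/4.9 = 1.6327; [1+(r/z)²]^(−5/2) = 0.038873.
Δσ_z = 3×1030/(2π×4.9²) × 0.038873 = 20.483 × 0.038873 = 0.7962 kPa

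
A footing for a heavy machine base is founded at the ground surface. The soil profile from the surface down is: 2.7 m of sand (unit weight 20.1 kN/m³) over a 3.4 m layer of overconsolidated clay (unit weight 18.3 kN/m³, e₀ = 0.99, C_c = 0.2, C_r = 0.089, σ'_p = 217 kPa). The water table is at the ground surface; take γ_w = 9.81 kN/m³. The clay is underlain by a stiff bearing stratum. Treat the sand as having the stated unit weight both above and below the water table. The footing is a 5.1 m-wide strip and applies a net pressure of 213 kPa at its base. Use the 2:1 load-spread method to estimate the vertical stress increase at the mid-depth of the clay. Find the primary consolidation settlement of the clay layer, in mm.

Mid-depth of clay below the ground surface: z = 2.7 + 3.4/2 = 4.4 m.
Total vertical stress at mid-clay: σ_v = 20.1×2.7 + 18.3×1.7 = 85.38 kPa.
Pore pressure: u = 9.81×(4.4 − 0) = 43.164 kPa.
Initial effective stress: σ'_0 = σ_v − u = 85.38 − 43.164 = 42.216 kPa.
Stress increase at mid-clay by the 2:1 spreading method:
Δσ = qB/(B+z) = 213×5.1/(5.1+4.4) = 114.35 kPa
Final effective stress: σ'_f = 42.216 + 114.35 = 156.57 kPa.
σ'_f = 156.57 ≤ σ'_p = 217 kPa, so the clay remains overconsolidated and only the recompression index applies:
S_c = C_r·H/(1+e₀)·log₁₀(σ'_f/σ'_0) = 0.089×3.4/1.99×log₁₀(156.57/42.216)
    = 0.15206 × 0.56923 = 0.08656 m

S_c ≈ 86.6 mm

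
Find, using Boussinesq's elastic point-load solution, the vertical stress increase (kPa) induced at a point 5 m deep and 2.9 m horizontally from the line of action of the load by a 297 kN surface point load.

Boussinesq vertical stress below a point load on an elastic half-space:
Δσ_z = 3P/(2πz²) · [1 + (r/z)²]^(−5/2)
r/z = 2.9/5 = 0.58; [1+(r/z)²]^(−5/2) = 0.48435.
Δσ_z = 3×297/(2π×5²) × 0.48435 = 5.6723 × 0.48435 = 2.747 kPa

Δσ_z ≈ 2.75 kPa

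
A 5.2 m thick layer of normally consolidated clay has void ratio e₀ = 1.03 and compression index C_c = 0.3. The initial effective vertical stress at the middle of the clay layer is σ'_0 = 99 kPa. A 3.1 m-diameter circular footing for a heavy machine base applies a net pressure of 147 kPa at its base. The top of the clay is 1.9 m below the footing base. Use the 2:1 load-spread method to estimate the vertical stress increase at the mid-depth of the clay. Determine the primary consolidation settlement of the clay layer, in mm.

Mid-depth of clay below the footing base: z = 1.9 + 5.2/2 = 4.5 m.
Stress increase at mid-clay by the 2:1 spreading method:
Δσ ≈ qD²/(D+z)² = 147×3.1²/(3.1+4.5)² = 24.458 kPa
Final effective stress: σ'_f = σ'_0 + Δσ = 99 + 24.458 = 123.46 kPa.
Normally consolidated clay, so the full stress increment lies on the virgin compression line:
S_c = C_c·H/(1+e₀)·log₁₀(σ'_f/σ'_0) = 0.3×5.2/(1+1.03)×log₁₀(123.46/99)
    = 0.76847 × 0.095891 = 0.07369 m

S_c ≈ 73.7 mm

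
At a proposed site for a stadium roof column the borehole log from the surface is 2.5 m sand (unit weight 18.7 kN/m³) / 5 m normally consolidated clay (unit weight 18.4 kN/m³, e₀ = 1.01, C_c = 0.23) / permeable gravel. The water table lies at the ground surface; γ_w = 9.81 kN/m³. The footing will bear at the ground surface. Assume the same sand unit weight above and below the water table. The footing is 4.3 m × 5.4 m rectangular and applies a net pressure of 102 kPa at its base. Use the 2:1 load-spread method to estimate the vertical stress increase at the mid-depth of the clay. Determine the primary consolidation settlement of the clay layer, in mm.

Mid-depth of clay below the ground surface: z = 2.5 + 5/2 = 5 m.
Total vertical stress at mid-clay: σ_v = 18.7×2.5 + 18.4×2.5 = 92.75 kPa.
Pore pressure: u = 9.81×(5 − 0) = 49.05 kPa.
Initial effective stress: σ'_0 = σ_v − u = 92.75 − 49.05 = 43.7 kPa.
Stress increase at mid-clay by the 2:1 spreading method:
Δσ = qBL/((B+z)(L+z)) = 102×4.3×5.4/((4.3+5)(5.4+5)) = 24.488 kPa
Final effective stress: σ'_f = σ'_0 + Δσ = 43.7 + 24.488 = 68.188 kPa.
Normally consolidated clay, so the full stress increment lies on the virgin compression line:
S_c = C_c·H/(1+e₀)·log₁₀(σ'_f/σ'_0) = 0.23×5/(1+1.01)×log₁₀(68.188/43.7)
    = 0.57214 × 0.19323 = 0.1106 m

S_c ≈ 111 mm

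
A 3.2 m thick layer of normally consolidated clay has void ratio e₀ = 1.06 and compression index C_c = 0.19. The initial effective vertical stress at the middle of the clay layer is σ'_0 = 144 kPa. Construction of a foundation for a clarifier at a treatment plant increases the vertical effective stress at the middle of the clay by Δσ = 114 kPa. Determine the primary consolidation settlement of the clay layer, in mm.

S_c ≈ 74.7 mm

Final effective stress: σ'_f = σ'_0 + Δσ = 144 + 114 = 258 kPa.
Normally consolidated clay, so the full stress increment lies on the virgin compression line:
S_c = C_c·H/(1+e₀)·log₁₀(σ'_f/σ'_0) = 0.19×3.2/(1+1.06)×log₁₀(258/144)
    = 0.29515 × 0.25326 = 0.07475 m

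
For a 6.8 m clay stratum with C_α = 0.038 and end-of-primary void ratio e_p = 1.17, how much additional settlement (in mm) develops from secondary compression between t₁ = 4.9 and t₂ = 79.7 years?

Secondary compression: S_s = C_α·H/(1+e_p)·log₁₀(t₂/t₁)
S_s = 0.038×6.8/(1+1.17)×log₁₀(79.7/4.9)
    = 0.1191 × 1.211 = 0.1442 m

S_s ≈ 144 mm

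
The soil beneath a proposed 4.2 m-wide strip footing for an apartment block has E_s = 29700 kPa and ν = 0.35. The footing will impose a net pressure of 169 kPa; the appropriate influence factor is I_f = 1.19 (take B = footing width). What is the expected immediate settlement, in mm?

S_e ≈ 25 mm

Immediate (elastic) settlement: S_e = q·B·(1−ν²)/E_s · I_f.
S_e = 169 × 4.2 × (1 − 0.35²) / 29700 × 1.19
    = 169 × 4.2 × 0.8775 / 29700 × 1.19
    = 0.02496 m = 24.96 mm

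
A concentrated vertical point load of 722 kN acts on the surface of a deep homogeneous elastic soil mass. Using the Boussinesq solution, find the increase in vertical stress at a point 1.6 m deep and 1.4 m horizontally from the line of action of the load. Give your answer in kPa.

Boussinesq vertical stress below a point load on an elastic half-space:
Δσ_z = 3P/(2πz²) · [1 + (r/z)²]^(−5/2)
r/z = 1.4/1.6 = 0.875; [1+(r/z)²]^(−5/2) = 0.24141.
Δσ_z = 3×722/(2π×1.6²) × 0.24141 = 134.66 × 0.24141 = 32.51 kPa

Δσ_z ≈ 32.5 kPa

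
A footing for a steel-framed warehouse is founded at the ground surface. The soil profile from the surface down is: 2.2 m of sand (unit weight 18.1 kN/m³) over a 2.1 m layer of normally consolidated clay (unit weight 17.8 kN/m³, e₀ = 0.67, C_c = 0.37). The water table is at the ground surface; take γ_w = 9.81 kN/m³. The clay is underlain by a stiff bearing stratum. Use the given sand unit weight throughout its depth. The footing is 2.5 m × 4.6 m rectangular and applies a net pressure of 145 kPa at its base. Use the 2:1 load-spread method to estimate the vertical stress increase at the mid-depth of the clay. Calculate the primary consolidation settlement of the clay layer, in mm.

S_c ≈ 176 mm

Mid-depth of clay below the ground surface: z = 2.2 + 2.1/2 = 3.25 m.
Total vertical stress at mid-clay: σ_v = 18.1×2.2 + 17.8×1.05 = 58.51 kPa.
Pore pressure: u = 9.81×(3.25 − 0) = 31.883 kPa.
Initial effective stress: σ'_0 = σ_v − u = 58.51 − 31.883 = 26.627 kPa.
Stress increase at mid-clay by the 2:1 spreading method:
Δσ = qBL/((B+z)(L+z)) = 145×2.5×4.6/((2.5+3.25)(4.6+3.25)) = 36.943 kPa
Final effective stress: σ'_f = σ'_0 + Δσ = 26.627 + 36.943 = 63.57 kPa.
Normally consolidated clay, so the full stress increment lies on the virgin compression line:
S_c = C_c·H/(1+e₀)·log₁₀(σ'_f/σ'_0) = 0.37×2.1/(1+0.67)×log₁₀(63.57/26.627)
    = 0.46527 × 0.37793 = 0.1758 m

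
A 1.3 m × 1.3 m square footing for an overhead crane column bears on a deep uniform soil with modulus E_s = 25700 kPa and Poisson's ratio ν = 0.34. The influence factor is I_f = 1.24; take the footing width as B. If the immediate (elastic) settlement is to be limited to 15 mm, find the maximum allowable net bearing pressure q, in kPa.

S_e = q·B·(1−ν²)/E_s · I_f  ⇒  q = S_e·E_s / (B·(1−ν²)·I_f).
q = 0.015 × 25700 / (1.3 × 0.8844 × 1.24) = 270.4 kPa

q ≈ 270 kPa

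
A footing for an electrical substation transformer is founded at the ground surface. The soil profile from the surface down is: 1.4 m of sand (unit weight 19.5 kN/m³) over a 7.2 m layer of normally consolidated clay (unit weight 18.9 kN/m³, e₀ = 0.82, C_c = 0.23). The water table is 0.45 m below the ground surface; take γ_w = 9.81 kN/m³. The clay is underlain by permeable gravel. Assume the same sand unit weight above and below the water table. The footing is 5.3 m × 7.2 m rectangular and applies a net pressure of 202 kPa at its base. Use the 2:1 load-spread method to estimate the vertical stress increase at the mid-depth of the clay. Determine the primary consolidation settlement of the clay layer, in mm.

Mid-depth of clay below the ground surface: z = 1.4 + 7.2/2 = 5 m.
Total vertical stress at mid-clay: σ_v = 19.5×1.4 + 18.9×3.6 = 95.34 kPa.
Pore pressure: u = 9.81×(5 − 0.45) = 44.636 kPa.
Initial effective stress: σ'_0 = σ_v − u = 95.34 − 44.636 = 50.704 kPa.
Stress increase at mid-clay by the 2:1 spreading method:
Δσ = qBL/((B+z)(L+z)) = 202×5.3×7.2/((5.3+5)(7.2+5)) = 61.343 kPa
Final effective stress: σ'_f = σ'_0 + Δσ = 50.704 + 61.343 = 112.05 kPa.
Normally consolidated clay, so the full stress increment lies on the virgin compression line:
S_c = C_c·H/(1+e₀)·log₁₀(σ'_f/σ'_0) = 0.23×7.2/(1+0.82)×log₁₀(112.05/50.704)
    = 0.90989 × 0.34437 = 0.3133 m

S_c ≈ 313 mm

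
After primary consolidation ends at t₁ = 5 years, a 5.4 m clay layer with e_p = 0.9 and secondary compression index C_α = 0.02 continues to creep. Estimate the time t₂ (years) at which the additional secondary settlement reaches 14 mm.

S_s = C_α·H/(1+e_p)·log₁₀(t₂/t₁) ⇒ log₁₀(t₂/t₁) = S_s·(1+e_p)/(C_α·H).
log₁₀(t₂/t₁) = 0.014 × (1+0.9) / (0.02×5.4) = 0.2463
t₂ = t₁ × 10^0.2463 = 5 × 1.763 = 8.816 years

t₂ ≈ 8.82 years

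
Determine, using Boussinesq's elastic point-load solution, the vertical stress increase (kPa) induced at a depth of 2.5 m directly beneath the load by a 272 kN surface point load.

Boussinesq vertical stress below a point load on an elastic half-space:
Δσ_z = 3P/(2πz²) · [1 + (r/z)²]^(−5/2)
r/z = 0/2.5 = 0; [1+(r/z)²]^(−5/2) = 1.
Δσ_z = 3×272/(2π×2.5²) × 1 = 20.779 × 1 = 20.78 kPa

Δσ_z ≈ 20.8 kPa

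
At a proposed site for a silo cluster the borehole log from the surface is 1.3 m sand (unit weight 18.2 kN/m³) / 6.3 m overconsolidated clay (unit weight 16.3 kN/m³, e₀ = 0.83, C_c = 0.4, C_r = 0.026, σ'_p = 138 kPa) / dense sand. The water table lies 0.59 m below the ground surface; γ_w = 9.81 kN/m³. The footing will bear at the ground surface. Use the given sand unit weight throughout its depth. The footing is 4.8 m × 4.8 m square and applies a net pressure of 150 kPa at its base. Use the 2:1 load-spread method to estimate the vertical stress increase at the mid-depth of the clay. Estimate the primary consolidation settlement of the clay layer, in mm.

S_c ≈ 28.6 mm

Mid-depth of clay below the ground surface: z = 1.3 + 6.3/2 = 4.45 m.
Total vertical stress at mid-clay: σ_v = 18.2×1.3 + 16.3×3.15 = 75.005 kPa.
Pore pressure: u = 9.81×(4.45 − 0.59) = 37.867 kPa.
Initial effective stress: σ'_0 = σ_v − u = 75.005 − 37.867 = 37.138 kPa.
Stress increase at mid-clay by the 2:1 spreading method:
Δσ = qBL/((B+z)(L+z)) = 150×4.8×4.8/((4.8+4.45)(4.8+4.45)) = 40.392 kPa
Final effective stress: σ'_f = 37.138 + 40.392 = 77.53 kPa.
σ'_f = 77.53 ≤ σ'_p = 138 kPa, so the clay remains overconsolidated and only the recompression index applies:
S_c = C_r·H/(1+e₀)·log₁₀(σ'_f/σ'_0) = 0.026×6.3/1.83×log₁₀(77.53/37.138)
    = 0.089508 × 0.31965 = 0.02861 m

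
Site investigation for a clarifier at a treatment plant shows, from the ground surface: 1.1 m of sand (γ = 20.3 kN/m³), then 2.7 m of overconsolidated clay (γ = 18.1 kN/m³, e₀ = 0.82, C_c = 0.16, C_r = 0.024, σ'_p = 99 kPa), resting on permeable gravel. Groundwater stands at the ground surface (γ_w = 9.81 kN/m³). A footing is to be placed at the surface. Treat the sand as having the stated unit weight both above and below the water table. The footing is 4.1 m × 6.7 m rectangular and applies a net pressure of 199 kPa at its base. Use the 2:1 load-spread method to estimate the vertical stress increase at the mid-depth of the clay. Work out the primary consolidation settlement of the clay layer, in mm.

S_c ≈ 37.2 mm

Mid-depth of clay below the ground surface: z = 1.1 + 2.7/2 = 2.45 m.
Total vertical stress at mid-clay: σ_v = 20.3×1.1 + 18.1×1.35 = 46.765 kPa.
Pore pressure: u = 9.81×(2.45 − 0) = 24.035 kPa.
Initial effective stress: σ'_0 = σ_v − u = 46.765 − 24.035 = 22.73 kPa.
Stress increase at mid-clay by the 2:1 spreading method:
Δσ = qBL/((B+z)(L+z)) = 199×4.1×6.7/((4.1+2.45)(6.7+2.45)) = 91.211 kPa
Final effective stress: σ'_f = 22.73 + 91.211 = 113.94 kPa.
σ'_f = 113.94 > σ'_p = 99 kPa, so the stress path crosses the preconsolidation pressure — recompression up to σ'_p, then virgin compression beyond:
S_c = H/(1+e₀)·[C_r·log₁₀(σ'_p/σ'_0) + C_c·log₁₀(σ'_f/σ'_p)]
    = 2.7/1.82 × [0.024×log₁₀(99/22.73) + 0.16×log₁₀(113.94/99)]
    = 1.4835 × [0.015337 + 0.0097666] = 0.03724 m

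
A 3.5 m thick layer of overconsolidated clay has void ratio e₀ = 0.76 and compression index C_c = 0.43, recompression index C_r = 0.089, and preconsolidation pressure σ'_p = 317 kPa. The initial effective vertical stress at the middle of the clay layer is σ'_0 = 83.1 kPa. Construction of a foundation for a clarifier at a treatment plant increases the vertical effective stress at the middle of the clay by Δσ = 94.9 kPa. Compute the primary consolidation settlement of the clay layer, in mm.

S_c ≈ 58.6 mm

Final effective stress: σ'_f = 83.1 + 94.9 = 178 kPa.
σ'_f = 178 ≤ σ'_p = 317 kPa, so the clay remains overconsolidated and only the recompression index applies:
S_c = C_r·H/(1+e₀)·log₁₀(σ'_f/σ'_0) = 0.089×3.5/1.76×log₁₀(178/83.1)
    = 0.17699 × 0.33082 = 0.05855 m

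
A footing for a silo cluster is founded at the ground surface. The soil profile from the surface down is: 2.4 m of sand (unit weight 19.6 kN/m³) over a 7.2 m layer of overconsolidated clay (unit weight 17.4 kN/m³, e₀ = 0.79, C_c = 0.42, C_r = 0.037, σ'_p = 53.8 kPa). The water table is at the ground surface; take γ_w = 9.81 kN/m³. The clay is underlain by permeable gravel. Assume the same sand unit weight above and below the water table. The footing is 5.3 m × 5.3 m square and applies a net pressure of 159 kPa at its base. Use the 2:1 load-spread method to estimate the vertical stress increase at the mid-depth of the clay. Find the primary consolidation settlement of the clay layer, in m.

S_c ≈ 0.346 m

Mid-depth of clay below the ground surface: z = 2.4 + 7.2/2 = 6 m.
Total vertical stress at mid-clay: σ_v = 19.6×2.4 + 17.4×3.6 = 109.68 kPa.
Pore pressure: u = 9.81×(6 − 0) = 58.86 kPa.
Initial effective stress: σ'_0 = σ_v − u = 109.68 − 58.86 = 50.82 kPa.
Stress increase at mid-clay by the 2:1 spreading method:
Δσ = qBL/((B+z)(L+z)) = 159×5.3×5.3/((5.3+6)(5.3+6)) = 34.978 kPa
Final effective stress: σ'_f = 50.82 + 34.978 = 85.798 kPa.
σ'_f = 85.798 > σ'_p = 53.8 kPa, so the stress path crosses the preconsolidation pressure — recompression up to σ'_p, then virgin compression beyond:
S_c = H/(1+e₀)·[C_r·log₁₀(σ'_p/σ'_0) + C_c·log₁₀(σ'_f/σ'_p)]
    = 7.2/1.79 × [0.037×log₁₀(53.8/50.82) + 0.42×log₁₀(85.798/53.8)]
    = 4.0223 × [0.00091566 + 0.085132] = 0.3461 m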